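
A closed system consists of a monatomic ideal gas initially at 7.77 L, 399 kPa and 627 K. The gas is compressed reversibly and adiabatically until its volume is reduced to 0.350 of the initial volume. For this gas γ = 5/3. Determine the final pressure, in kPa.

2300 kPa

Adiabatic: TV^(γ−1) = const ⇒ T₂ = 627×(2.86)^0.667 = 1260 K; PV^γ = const ⇒ P₂ = 2300 kPa.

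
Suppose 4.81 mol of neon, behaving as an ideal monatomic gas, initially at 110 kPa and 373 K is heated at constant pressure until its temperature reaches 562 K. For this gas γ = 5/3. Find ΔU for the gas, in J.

11300 J

V₁ = nRT₁/P₁ = 4.81×8.314×373/110 = 136 L.
Isobaric: P stays 110 kPa; V/T = const ⇒ T₂ = 562 K, V₂ = 204 L.
For an ideal gas ΔU = nCvΔT with Cv = (3/2)R = 12.5 J/(mol·K).
ΔU = 4.81×12.5×(562−373) = 11300 J.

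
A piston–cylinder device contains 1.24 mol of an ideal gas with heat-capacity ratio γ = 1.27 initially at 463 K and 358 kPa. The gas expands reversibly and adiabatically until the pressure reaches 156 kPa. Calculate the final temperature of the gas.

388 K

V₁ = nRT₁/P₁ = 1.24×8.314×463/358 = 13.3 L.
Adiabatic: T₂/T₁ = (P₂/P₁)^((γ−1)/γ) ⇒ T₂ = 463×(0.436)^0.213 = 388 K; V₂ = 25.6 L.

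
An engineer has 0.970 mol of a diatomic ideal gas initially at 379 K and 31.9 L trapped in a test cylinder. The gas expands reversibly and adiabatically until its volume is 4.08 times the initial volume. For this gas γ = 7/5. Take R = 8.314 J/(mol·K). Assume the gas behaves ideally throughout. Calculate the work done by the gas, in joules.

3290 J

P₁ = nRT₁/V₁ = 0.970×8.314×379/31.9 = 95.8 kPa.
Adiabatic: TV^(γ−1) = const ⇒ T₂ = 379×(0.245)^0.400 = 216 K; PV^γ = const ⇒ P₂ = 13.4 kPa.
ΔU = nCvΔT = 0.970×20.8×(216−379) = -3290 J.
Q = 0 for an adiabatic process, so W = −ΔU = 3290 J.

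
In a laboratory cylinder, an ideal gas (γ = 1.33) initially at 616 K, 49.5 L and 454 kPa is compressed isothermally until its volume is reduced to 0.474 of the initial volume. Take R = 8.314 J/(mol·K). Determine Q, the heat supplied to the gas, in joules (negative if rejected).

-16800 J

n = P₁V₁/(RT₁) = 454×49.5/(8.314×616) = 4.39 mol.
Isothermal: T stays 616 K; PV = const ⇒ V₂ = 23.5 L, P₂ = 958 kPa.
ΔU = 0 (ideal gas, T constant).
W = nRT ln(V₂/V₁) = 4.39×8.314×616×ln(0.474) = -16800 J.
Q = ΔU + W = -16800 J.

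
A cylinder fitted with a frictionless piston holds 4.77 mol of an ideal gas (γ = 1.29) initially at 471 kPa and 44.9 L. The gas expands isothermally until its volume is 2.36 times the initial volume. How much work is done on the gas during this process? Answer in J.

T₁ = P₁V₁/(nR) = 471×44.9/(4.77×8.314) = 533 K.
Isothermal: T stays 533 K; PV = const ⇒ V₂ = 106 L, P₂ = 200 kPa.
W = nRT ln(V₂/V₁) = 4.77×8.314×533×ln(2.36) = 18200 J.
Work done on the gas = −W_by = -18200 J.

-18200 J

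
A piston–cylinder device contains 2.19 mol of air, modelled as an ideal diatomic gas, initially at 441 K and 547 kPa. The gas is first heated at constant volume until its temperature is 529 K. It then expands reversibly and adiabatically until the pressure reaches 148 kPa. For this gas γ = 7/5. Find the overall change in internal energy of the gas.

V₁ = nRT₁/P₁ = 2.19×8.314×441/547 = 14.7 L.
Step 1 — Isochoric: V stays 14.7 L; P/T = const ⇒ T₂ = 529 K, P₂ = 656 kPa.
W = 0 (no volume change).
ΔU = nCvΔT = 2.19×20.8×(529−441) = 4010 J.
Q = ΔU = 4010 J.
State after step 1: P = 656 kPa, V = 14.7 L, T = 529 K.
Step 2 — Adiabatic: T₂/T₁ = (P₂/P₁)^((γ−1)/γ) ⇒ T₂ = 529×(0.226)^0.286 = 346 K; V₂ = 42.5 L.
ΔU = nCvΔT = 2.19×20.8×(346−529) = -8340 J.
Q = 0 for an adiabatic process, so W = −ΔU = 8340 J.
Net over both steps: W = 8340 J, Q = 4010 J, ΔU = -4340 J.

-4340 J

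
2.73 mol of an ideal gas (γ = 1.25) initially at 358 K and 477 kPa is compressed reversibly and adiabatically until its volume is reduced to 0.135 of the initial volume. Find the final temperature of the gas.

591 K

V₁ = nRT₁/P₁ = 2.73×8.314×358/477 = 17.0 L.
Adiabatic: TV^(γ−1) = const ⇒ T₂ = 358×(7.41)^0.250 = 591 K; PV^γ = const ⇒ P₂ = 5830 kPa.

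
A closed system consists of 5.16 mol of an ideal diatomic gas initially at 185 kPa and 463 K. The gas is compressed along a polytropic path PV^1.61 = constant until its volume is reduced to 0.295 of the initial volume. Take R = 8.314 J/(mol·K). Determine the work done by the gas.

-36000 J

V₁ = nRT₁/P₁ = 5.16×8.314×463/185 = 107 L.
Polytropic n=1.61: T₂ = T₁(V₁/V₂)^(n−1) = 463×(3.39)^0.61 = 975 K; P₂ = P₁(V₁/V₂)^n = 1320 kPa.
W = (P₁V₁−P₂V₂)/(n−1) = (185×107−1320×31.7)/0.61 = -36000 J.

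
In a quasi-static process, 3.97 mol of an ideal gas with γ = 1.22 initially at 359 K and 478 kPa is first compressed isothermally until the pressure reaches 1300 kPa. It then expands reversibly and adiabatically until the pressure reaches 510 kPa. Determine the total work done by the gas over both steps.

-3490 J

V₁ = nRT₁/P₁ = 3.97×8.314×359/478 = 24.8 L.
Step 1 — Isothermal: T stays 359 K; PV = const ⇒ V₂ = 9.11 L, P₂ = 1300 kPa.
ΔU = 0 (ideal gas, T constant).
W = nRT ln(V₂/V₁) = 3.97×8.314×359×ln(0.368) = -11900 J.
Q = ΔU + W = -11900 J.
State after step 1: P = 1300 kPa, V = 9.11 L, T = 359 K.
Step 2 — Adiabatic: T₂/T₁ = (P₂/P₁)^((γ−1)/γ) ⇒ T₂ = 359×(0.392)^0.180 = 303 K; V₂ = 19.6 L.
ΔU = nCvΔT = 3.97×37.8×(303−359) = -8360 J.
Q = 0 for an adiabatic process, so W = −ΔU = 8360 J.
Net over both steps: W = -3490 J, Q = -11900 J, ΔU = -8360 J.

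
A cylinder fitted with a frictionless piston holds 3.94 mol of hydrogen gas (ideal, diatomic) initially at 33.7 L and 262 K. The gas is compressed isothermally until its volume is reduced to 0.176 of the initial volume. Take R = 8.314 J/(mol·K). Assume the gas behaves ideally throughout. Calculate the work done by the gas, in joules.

P₁ = nRT₁/V₁ = 3.94×8.314×262/33.7 = 255 kPa.
Isothermal: T stays 262 K; PV = const ⇒ V₂ = 5.93 L, P₂ = 1450 kPa.
W = nRT ln(V₂/V₁) = 3.94×8.314×262×ln(0.176) = -14900 J.

-14900 J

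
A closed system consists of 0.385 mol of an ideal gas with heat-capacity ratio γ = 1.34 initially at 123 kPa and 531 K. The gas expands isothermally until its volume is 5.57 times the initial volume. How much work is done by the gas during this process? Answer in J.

2920 J

V₁ = nRT₁/P₁ = 0.385×8.314×531/123 = 13.8 L.
Isothermal: T stays 531 K; PV = const ⇒ V₂ = 77.0 L, P₂ = 22.1 kPa.
W = nRT ln(V₂/V₁) = 0.385×8.314×531×ln(5.57) = 2920 J.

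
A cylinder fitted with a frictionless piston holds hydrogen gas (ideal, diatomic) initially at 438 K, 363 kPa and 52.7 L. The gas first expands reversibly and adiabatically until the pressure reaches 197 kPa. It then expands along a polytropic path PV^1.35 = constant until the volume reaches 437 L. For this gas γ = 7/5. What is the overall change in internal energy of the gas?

n = P₁V₁/(RT₁) = 363×52.7/(8.314×438) = 5.25 mol.
Step 1 — Adiabatic: T₂/T₁ = (P₂/P₁)^((γ−1)/γ) ⇒ T₂ = 438×(0.543)^0.286 = 368 K; V₂ = 81.5 L.
ΔU = nCvΔT = 5.25×20.8×(368−438) = -7660 J.
Q = 0 for an adiabatic process, so W = −ΔU = 7660 J.
State after step 1: P = 197 kPa, V = 81.5 L, T = 368 K.
Step 2 — Polytropic n=1.35: T₂ = T₁(V₁/V₂)^(n−1) = 368×(0.187)^0.35 = 204 K; P₂ = P₁(V₁/V₂)^n = 20.4 kPa.
W = (P₁V₁−P₂V₂)/(n−1) = (197×81.5−20.4×437)/0.35 = 20400 J.
ΔU = nCvΔT = 5.25×20.8×(204−368) = -17800 J.
Q = ΔU + W = 2550 J.
Net over both steps: W = 28100 J, Q = 2550 J, ΔU = -25500 J.

-25500 J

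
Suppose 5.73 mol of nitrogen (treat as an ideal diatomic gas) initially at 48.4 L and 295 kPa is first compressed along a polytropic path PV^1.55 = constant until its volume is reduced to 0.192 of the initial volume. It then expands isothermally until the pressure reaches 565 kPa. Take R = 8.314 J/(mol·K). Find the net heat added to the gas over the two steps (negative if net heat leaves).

81900 J

T₁ = P₁V₁/(nR) = 295×48.4/(5.73×8.314) = 300 K.
Step 1 — Polytropic n=1.55: T₂ = T₁(V₁/V₂)^(n−1) = 300×(5.21)^0.55 = 743 K; P₂ = P₁(V₁/V₂)^n = 3810 kPa.
W = (P₁V₁−P₂V₂)/(n−1) = (295×48.4−3810×9.29)/0.55 = -38400 J.
ΔU = nCvΔT = 5.73×20.8×(743−300) = 52800 J.
Q = ΔU + W = 14400 J.
State after step 1: P = 3810 kPa, V = 9.29 L, T = 743 K.
Step 2 — Isothermal: T stays 743 K; PV = const ⇒ V₂ = 62.6 L, P₂ = 565 kPa.
ΔU = 0 (ideal gas, T constant).
W = nRT ln(V₂/V₁) = 5.73×8.314×743×ln(6.74) = 67500 J.
Q = ΔU + W = 67500 J.
Net over both steps: W = 29100 J, Q = 81900 J, ΔU = 52800 J.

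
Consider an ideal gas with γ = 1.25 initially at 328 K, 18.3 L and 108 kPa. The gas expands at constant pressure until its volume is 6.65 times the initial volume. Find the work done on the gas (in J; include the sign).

-11200 J

n = P₁V₁/(RT₁) = 108×18.3/(8.314×328) = 0.725 mol.
Isobaric: P stays 108 kPa; V/T = const ⇒ T₂ = 2180 K, V₂ = 122 L.
W = PΔV = 108×(122−18.3) kPa·L = 11200 J.
Work done on the gas = −W_by = -11200 J.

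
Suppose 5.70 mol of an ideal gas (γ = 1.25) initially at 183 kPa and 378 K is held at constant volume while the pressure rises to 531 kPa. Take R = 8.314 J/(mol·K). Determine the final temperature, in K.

1100 K

V₁ = nRT₁/P₁ = 5.70×8.314×378/183 = 97.9 L.
Isochoric: V stays 97.9 L; P/T = const ⇒ T₂ = 1100 K, P₂ = 531 kPa.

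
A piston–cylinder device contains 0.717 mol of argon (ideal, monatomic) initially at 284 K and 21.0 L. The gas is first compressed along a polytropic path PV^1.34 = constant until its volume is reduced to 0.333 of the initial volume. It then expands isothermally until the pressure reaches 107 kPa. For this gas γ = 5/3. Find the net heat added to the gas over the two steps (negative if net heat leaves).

P₁ = nRT₁/V₁ = 0.717×8.314×284/21.0 = 80.6 kPa.
Step 1 — Polytropic n=1.34: T₂ = T₁(V₁/V₂)^(n−1) = 284×(3.00)^0.34 = 413 K; P₂ = P₁(V₁/V₂)^n = 352 kPa.
W = (P₁V₁−P₂V₂)/(n−1) = (80.6×21.0−352×6.99)/0.34 = -2260 J.
ΔU = nCvΔT = 0.717×12.5×(413−284) = 1150 J.
Q = ΔU + W = -1110 J.
State after step 1: P = 352 kPa, V = 6.99 L, T = 413 K.
Step 2 — Isothermal: T stays 413 K; PV = const ⇒ V₂ = 23.0 L, P₂ = 107 kPa.
ΔU = 0 (ideal gas, T constant).
W = nRT ln(V₂/V₁) = 0.717×8.314×413×ln(3.29) = 2930 J.
Q = ΔU + W = 2930 J.
Net over both steps: W = 672 J, Q = 1820 J, ΔU = 1150 J.

1820 J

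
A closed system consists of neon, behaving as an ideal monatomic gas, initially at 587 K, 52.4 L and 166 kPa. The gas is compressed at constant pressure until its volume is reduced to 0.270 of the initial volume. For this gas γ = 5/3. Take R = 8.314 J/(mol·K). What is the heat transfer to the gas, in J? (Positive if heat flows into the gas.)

-15900 J

n = P₁V₁/(RT₁) = 166×52.4/(8.314×587) = 1.78 mol.
Isobaric: P stays 166 kPa; V/T = const ⇒ T₂ = 158 K, V₂ = 14.1 L.
W = PΔV = 166×(14.1−52.4) kPa·L = -6350 J.
ΔU = nCvΔT = 1.78×12.5×(158−587) = -9520 J.
Q = ΔU + W = nCpΔT = -15900 J.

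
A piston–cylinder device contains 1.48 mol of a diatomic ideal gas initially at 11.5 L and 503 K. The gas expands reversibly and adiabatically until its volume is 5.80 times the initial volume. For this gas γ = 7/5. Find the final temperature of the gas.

P₁ = nRT₁/V₁ = 1.48×8.314×503/11.5 = 538 kPa.
Adiabatic: TV^(γ−1) = const ⇒ T₂ = 503×(0.172)^0.400 = 249 K; PV^γ = const ⇒ P₂ = 45.9 kPa.

249 K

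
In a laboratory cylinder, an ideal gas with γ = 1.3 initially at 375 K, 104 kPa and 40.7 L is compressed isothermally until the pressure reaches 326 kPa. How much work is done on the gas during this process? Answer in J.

4840 J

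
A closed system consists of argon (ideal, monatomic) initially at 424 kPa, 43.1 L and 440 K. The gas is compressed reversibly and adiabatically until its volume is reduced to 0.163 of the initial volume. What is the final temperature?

1470 K

Adiabatic: TV^(γ−1) = const ⇒ T₂ = 440×(6.13)^0.667 = 1470 K; PV^γ = const ⇒ P₂ = 8720 kPa.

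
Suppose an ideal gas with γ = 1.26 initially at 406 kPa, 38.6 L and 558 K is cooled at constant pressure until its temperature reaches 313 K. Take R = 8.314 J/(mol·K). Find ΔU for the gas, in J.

n = P₁V₁/(RT₁) = 406×38.6/(8.314×558) = 3.38 mol.
Isobaric: P stays 406 kPa; V/T = const ⇒ T₂ = 313 K, V₂ = 21.7 L.
For an ideal gas ΔU = nCvΔT with Cv = R/(γ−1) = 32.0 J/(mol·K).
ΔU = 3.38×32.0×(313−558) = -26500 J.

-26500 J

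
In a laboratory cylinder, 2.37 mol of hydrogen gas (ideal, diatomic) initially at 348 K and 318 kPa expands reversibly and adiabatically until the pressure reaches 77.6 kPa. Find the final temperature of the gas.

233 K

V₁ = nRT₁/P₁ = 2.37×8.314×348/318 = 21.6 L.
Adiabatic: T₂/T₁ = (P₂/P₁)^((γ−1)/γ) ⇒ T₂ = 348×(0.244)^0.286 = 233 K; V₂ = 59.1 L.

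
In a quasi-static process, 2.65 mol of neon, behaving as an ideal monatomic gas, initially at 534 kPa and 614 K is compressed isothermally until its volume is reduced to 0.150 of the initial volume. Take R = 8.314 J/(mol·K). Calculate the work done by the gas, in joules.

V₁ = nRT₁/P₁ = 2.65×8.314×614/534 = 25.3 L.
Isothermal: T stays 614 K; PV = const ⇒ V₂ = 3.80 L, P₂ = 3560 kPa.
W = nRT ln(V₂/V₁) = 2.65×8.314×614×ln(0.150) = -25700 J.

-25700 J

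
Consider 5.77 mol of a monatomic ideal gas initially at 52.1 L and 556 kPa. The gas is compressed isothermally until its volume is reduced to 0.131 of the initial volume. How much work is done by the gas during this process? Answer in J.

-58900 J

T₁ = P₁V₁/(nR) = 556×52.1/(5.77×8.314) = 604 K.
Isothermal: T stays 604 K; PV = const ⇒ V₂ = 6.83 L, P₂ = 4240 kPa.
W = nRT ln(V₂/V₁) = 5.77×8.314×604×ln(0.131) = -58900 J.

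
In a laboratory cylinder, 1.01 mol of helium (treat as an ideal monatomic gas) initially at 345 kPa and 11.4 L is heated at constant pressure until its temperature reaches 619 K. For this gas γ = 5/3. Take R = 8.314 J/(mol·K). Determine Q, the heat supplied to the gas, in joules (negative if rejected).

T₁ = P₁V₁/(nR) = 345×11.4/(1.01×8.314) = 468 K.
Isobaric: P stays 345 kPa; V/T = const ⇒ T₂ = 619 K, V₂ = 15.1 L.
W = PΔV = 345×(15.1−11.4) kPa·L = 1260 J.
ΔU = nCvΔT = 1.01×12.5×(619−468) = 1900 J.
Q = ΔU + W = nCpΔT = 3160 J.

3160 J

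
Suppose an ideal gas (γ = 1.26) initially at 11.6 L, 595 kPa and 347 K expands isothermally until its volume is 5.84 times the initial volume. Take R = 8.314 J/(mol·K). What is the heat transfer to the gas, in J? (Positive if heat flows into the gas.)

n = P₁V₁/(RT₁) = 595×11.6/(8.314×347) = 2.39 mol.
Isothermal: T stays 347 K; PV = const ⇒ V₂ = 67.7 L, P₂ = 102 kPa.
ΔU = 0 (ideal gas, T constant).
W = nRT ln(V₂/V₁) = 2.39×8.314×347×ln(5.84) = 12200 J.
Q = ΔU + W = 12200 J.

12200 J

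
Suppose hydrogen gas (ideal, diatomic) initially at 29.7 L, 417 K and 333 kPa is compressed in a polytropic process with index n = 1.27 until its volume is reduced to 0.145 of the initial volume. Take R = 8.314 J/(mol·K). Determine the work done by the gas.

-25100 J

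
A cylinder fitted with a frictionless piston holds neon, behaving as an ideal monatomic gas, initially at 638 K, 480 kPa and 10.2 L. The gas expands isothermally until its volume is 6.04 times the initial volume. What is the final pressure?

79.5 kPa

Isothermal: T stays 638 K; PV = const ⇒ V₂ = 61.6 L, P₂ = 79.5 kPa.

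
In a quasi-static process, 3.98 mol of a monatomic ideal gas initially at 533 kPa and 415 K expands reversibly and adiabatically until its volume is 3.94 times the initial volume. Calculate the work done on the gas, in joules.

-12300 J

V₁ = nRT₁/P₁ = 3.98×8.314×415/533 = 25.8 L.
Adiabatic: TV^(γ−1) = const ⇒ T₂ = 415×(0.254)^0.667 = 166 K; PV^γ = const ⇒ P₂ = 54.2 kPa.
ΔU = nCvΔT = 3.98×12.5×(166−415) = -12300 J.
Q = 0 for an adiabatic process, so W = −ΔU = 12300 J.
Work done on the gas = −W_by = -12300 J.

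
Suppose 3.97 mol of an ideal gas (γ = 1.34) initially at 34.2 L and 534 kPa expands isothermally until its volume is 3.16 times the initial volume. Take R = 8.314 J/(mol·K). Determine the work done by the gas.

T₁ = P₁V₁/(nR) = 534×34.2/(3.97×8.314) = 553 K.
Isothermal: T stays 553 K; PV = const ⇒ V₂ = 108 L, P₂ = 169 kPa.
W = nRT ln(V₂/V₁) = 3.97×8.314×553×ln(3.16) = 21000 J.

21000 J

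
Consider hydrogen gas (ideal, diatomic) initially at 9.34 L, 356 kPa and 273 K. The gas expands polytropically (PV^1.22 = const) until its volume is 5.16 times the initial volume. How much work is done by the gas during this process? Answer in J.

4580 J

n = P₁V₁/(RT₁) = 356×9.34/(8.314×273) = 1.46 mol.
Polytropic n=1.22: T₂ = T₁(V₁/V₂)^(n−1) = 273×(0.194)^0.22 = 190 K; P₂ = P₁(V₁/V₂)^n = 48.1 kPa.
W = (P₁V₁−P₂V₂)/(n−1) = (356×9.34−48.1×48.2)/0.22 = 4580 J.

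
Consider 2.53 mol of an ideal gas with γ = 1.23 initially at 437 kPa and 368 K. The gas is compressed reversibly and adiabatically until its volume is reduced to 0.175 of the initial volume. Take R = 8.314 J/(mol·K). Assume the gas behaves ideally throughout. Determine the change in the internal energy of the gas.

16600 J

V₁ = nRT₁/P₁ = 2.53×8.314×368/437 = 17.7 L.
Adiabatic: TV^(γ−1) = const ⇒ T₂ = 368×(5.71)^0.230 = 549 K; PV^γ = const ⇒ P₂ = 3730 kPa.
For an ideal gas ΔU = nCvΔT with Cv = R/(γ−1) = 36.1 J/(mol·K).
ΔU = 2.53×36.1×(549−368) = 16600 J.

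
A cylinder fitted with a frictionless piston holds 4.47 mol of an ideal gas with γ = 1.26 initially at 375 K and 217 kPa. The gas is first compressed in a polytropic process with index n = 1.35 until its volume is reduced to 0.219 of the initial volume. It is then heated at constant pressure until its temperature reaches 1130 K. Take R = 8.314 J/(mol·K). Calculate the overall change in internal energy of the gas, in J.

108000 J

V₁ = nRT₁/P₁ = 4.47×8.314×375/217 = 64.2 L.
Step 1 — Polytropic n=1.35: T₂ = T₁(V₁/V₂)^(n−1) = 375×(4.57)^0.35 = 638 K; P₂ = P₁(V₁/V₂)^n = 1690 kPa.
W = (P₁V₁−P₂V₂)/(n−1) = (217×64.2−1690×14.1)/0.35 = -27900 J.
ΔU = nCvΔT = 4.47×32.0×(638−375) = 37600 J.
Q = ΔU + W = 9670 J.
State after step 1: P = 1690 kPa, V = 14.1 L, T = 638 K.
Step 2 — Isobaric: P stays 1690 kPa; V/T = const ⇒ T₂ = 1130 K, V₂ = 24.9 L.
W = PΔV = 1690×(24.9−14.1) kPa·L = 18300 J.
ΔU = nCvΔT = 4.47×32.0×(1130−638) = 70300 J.
Q = ΔU + W = nCpΔT = 88600 J.
Net over both steps: W = -9650 J, Q = 98300 J, ΔU = 108000 J.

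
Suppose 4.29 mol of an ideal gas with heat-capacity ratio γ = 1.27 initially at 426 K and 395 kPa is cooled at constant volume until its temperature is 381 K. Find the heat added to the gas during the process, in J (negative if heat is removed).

-5940 J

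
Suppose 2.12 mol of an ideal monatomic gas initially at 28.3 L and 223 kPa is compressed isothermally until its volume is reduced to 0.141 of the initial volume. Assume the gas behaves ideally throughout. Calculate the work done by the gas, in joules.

-12400 J

T₁ = P₁V₁/(nR) = 223×28.3/(2.12×8.314) = 358 K.
Isothermal: T stays 358 K; PV = const ⇒ V₂ = 3.99 L, P₂ = 1580 kPa.
W = nRT ln(V₂/V₁) = 2.12×8.314×358×ln(0.141) = -12400 J.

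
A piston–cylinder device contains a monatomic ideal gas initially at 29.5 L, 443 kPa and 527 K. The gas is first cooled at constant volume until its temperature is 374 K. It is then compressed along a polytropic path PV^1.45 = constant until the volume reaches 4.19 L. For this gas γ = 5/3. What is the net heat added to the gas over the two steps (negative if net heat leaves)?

n = P₁V₁/(RT₁) = 443×29.5/(8.314×527) = 2.98 mol.
Step 1 — Isochoric: V stays 29.5 L; P/T = const ⇒ T₂ = 374 K, P₂ = 314 kPa.
W = 0 (no volume change).
ΔU = nCvΔT = 2.98×12.5×(374−527) = -5690 J.
Q = ΔU = -5690 J.
State after step 1: P = 314 kPa, V = 29.5 L, T = 374 K.
Step 2 — Polytropic n=1.45: T₂ = T₁(V₁/V₂)^(n−1) = 374×(7.04)^0.45 = 900 K; P₂ = P₁(V₁/V₂)^n = 5330 kPa.
W = (P₁V₁−P₂V₂)/(n−1) = (314×29.5−5330×4.19)/0.45 = -29000 J.
ΔU = nCvΔT = 2.98×12.5×(900−374) = 19600 J.
Q = ΔU + W = -9420 J.
Net over both steps: W = -29000 J, Q = -15100 J, ΔU = 13900 J.

-15100 J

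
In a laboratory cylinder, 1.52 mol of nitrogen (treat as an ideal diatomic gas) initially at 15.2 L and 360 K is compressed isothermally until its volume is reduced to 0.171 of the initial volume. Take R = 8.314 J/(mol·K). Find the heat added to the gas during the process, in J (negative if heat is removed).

-8030 J

P₁ = nRT₁/V₁ = 1.52×8.314×360/15.2 = 299 kPa.
Isothermal: T stays 360 K; PV = const ⇒ V₂ = 2.60 L, P₂ = 1750 kPa.
ΔU = 0 (ideal gas, T constant).
W = nRT ln(V₂/V₁) = 1.52×8.314×360×ln(0.171) = -8030 J.
Q = ΔU + W = -8030 J.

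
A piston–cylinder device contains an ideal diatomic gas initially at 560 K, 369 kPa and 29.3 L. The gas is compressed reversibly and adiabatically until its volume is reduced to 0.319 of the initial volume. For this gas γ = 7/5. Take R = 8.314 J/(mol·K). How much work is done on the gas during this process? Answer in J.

n = P₁V₁/(RT₁) = 369×29.3/(8.314×560) = 2.32 mol.
Adiabatic: TV^(γ−1) = const ⇒ T₂ = 560×(3.13)^0.400 = 884 K; PV^γ = const ⇒ P₂ = 1830 kPa.
ΔU = nCvΔT = 2.32×20.8×(884−560) = 15700 J.
Q = 0 for an adiabatic process, so W = −ΔU = -15700 J.
Work done on the gas = −W_by = 15700 J.

15700 J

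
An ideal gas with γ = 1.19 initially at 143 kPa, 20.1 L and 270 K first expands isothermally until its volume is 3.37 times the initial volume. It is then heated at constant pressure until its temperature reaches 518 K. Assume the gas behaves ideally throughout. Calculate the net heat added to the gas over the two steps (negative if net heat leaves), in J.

20000 J

n = P₁V₁/(RT₁) = 143×20.1/(8.314×270) = 1.28 mol.
Step 1 — Isothermal: T stays 270 K; PV = const ⇒ V₂ = 67.7 L, P₂ = 42.4 kPa.
ΔU = 0 (ideal gas, T constant).
W = nRT ln(V₂/V₁) = 1.28×8.314×270×ln(3.37) = 3490 J.
Q = ΔU + W = 3490 J.
State after step 1: P = 42.4 kPa, V = 67.7 L, T = 270 K.
Step 2 — Isobaric: P stays 42.4 kPa; V/T = const ⇒ T₂ = 518 K, V₂ = 130 L.
W = PΔV = 42.4×(130−67.7) kPa·L = 2640 J.
ΔU = nCvΔT = 1.28×43.8×(518−270) = 13900 J.
Q = ΔU + W = nCpΔT = 16500 J.
Net over both steps: W = 6130 J, Q = 20000 J, ΔU = 13900 J.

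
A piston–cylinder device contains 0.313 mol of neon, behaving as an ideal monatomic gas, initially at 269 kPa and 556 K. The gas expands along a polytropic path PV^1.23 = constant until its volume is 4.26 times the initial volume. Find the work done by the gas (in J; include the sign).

V₁ = nRT₁/P₁ = 0.313×8.314×556/269 = 5.38 L.
Polytropic n=1.23: T₂ = T₁(V₁/V₂)^(n−1) = 556×(0.235)^0.23 = 398 K; P₂ = P₁(V₁/V₂)^n = 45.2 kPa.
W = (P₁V₁−P₂V₂)/(n−1) = (269×5.38−45.2×22.9)/0.23 = 1780 J.

1780 J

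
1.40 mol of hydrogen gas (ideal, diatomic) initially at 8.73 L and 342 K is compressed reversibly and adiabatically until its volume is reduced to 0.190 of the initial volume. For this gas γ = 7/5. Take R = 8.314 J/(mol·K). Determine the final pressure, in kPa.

P₁ = nRT₁/V₁ = 1.40×8.314×342/8.73 = 456 kPa.
Adiabatic: TV^(γ−1) = const ⇒ T₂ = 342×(5.26)^0.400 = 665 K; PV^γ = const ⇒ P₂ = 4660 kPa.

4660 kPa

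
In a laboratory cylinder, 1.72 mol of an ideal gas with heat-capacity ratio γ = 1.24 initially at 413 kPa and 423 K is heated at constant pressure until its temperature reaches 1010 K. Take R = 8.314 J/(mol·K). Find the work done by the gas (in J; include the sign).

V₁ = nRT₁/P₁ = 1.72×8.314×423/413 = 14.6 L.
Isobaric: P stays 413 kPa; V/T = const ⇒ T₂ = 1010 K, V₂ = 35.0 L.
W = PΔV = 413×(35.0−14.6) kPa·L = 8390 J.

8390 J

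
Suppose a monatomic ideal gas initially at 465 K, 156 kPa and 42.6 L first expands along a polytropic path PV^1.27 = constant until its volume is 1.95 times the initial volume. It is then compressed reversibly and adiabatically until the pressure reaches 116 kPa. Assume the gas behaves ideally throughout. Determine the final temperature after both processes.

n = P₁V₁/(RT₁) = 156×42.6/(8.314×465) = 1.72 mol.
Step 1 — Polytropic n=1.27: T₂ = T₁(V₁/V₂)^(n−1) = 465×(0.513)^0.27 = 388 K; P₂ = P₁(V₁/V₂)^n = 66.8 kPa.
W = (P₁V₁−P₂V₂)/(n−1) = (156×42.6−66.8×83.1)/0.27 = 4060 J.
ΔU = nCvΔT = 1.72×12.5×(388−465) = -1640 J.
Q = ΔU + W = 2420 J.
State after step 1: P = 66.8 kPa, V = 83.1 L, T = 388 K.
Step 2 — Adiabatic: T₂/T₁ = (P₂/P₁)^((γ−1)/γ) ⇒ T₂ = 388×(1.74)^0.400 = 484 K; V₂ = 59.7 L.
ΔU = nCvΔT = 1.72×12.5×(484−388) = 2060 J.
Q = 0 for an adiabatic process, so W = −ΔU = -2060 J.
Net over both steps: W = 2000 J, Q = 2420 J, ΔU = 411 J.

484 K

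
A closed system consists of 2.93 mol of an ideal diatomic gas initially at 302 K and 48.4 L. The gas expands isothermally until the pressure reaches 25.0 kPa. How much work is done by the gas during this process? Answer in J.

13300 J

P₁ = nRT₁/V₁ = 2.93×8.314×302/48.4 = 152 kPa.
Isothermal: T stays 302 K; PV = const ⇒ V₂ = 294 L, P₂ = 25.0 kPa.
W = nRT ln(V₂/V₁) = 2.93×8.314×302×ln(6.08) = 13300 J.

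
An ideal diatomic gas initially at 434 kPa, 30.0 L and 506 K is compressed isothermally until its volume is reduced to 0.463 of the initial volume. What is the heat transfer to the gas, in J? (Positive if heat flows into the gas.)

-10000 J

n = P₁V₁/(RT₁) = 434×30.0/(8.314×506) = 3.09 mol.
Isothermal: T stays 506 K; PV = const ⇒ V₂ = 13.9 L, P₂ = 937 kPa.
ΔU = 0 (ideal gas, T constant).
W = nRT ln(V₂/V₁) = 3.09×8.314×506×ln(0.463) = -10000 J.
Q = ΔU + W = -10000 J.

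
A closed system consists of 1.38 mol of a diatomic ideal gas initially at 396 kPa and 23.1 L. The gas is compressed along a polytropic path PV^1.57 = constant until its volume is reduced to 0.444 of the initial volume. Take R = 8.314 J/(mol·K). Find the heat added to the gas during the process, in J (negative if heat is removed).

T₁ = P₁V₁/(nR) = 396×23.1/(1.38×8.314) = 797 K.
Polytropic n=1.57: T₂ = T₁(V₁/V₂)^(n−1) = 797×(2.25)^0.57 = 1270 K; P₂ = P₁(V₁/V₂)^n = 1420 kPa.
W = (P₁V₁−P₂V₂)/(n−1) = (396×23.1−1420×10.3)/0.57 = -9440 J.
ΔU = nCvΔT = 1.38×20.8×(1270−797) = 13500 J.
Q = ΔU + W = 4010 J.

4010 J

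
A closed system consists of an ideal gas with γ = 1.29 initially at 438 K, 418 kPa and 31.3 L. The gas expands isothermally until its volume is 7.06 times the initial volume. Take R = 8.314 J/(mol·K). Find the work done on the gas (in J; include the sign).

n = P₁V₁/(RT₁) = 418×31.3/(8.314×438) = 3.59 mol.
Isothermal: T stays 438 K; PV = const ⇒ V₂ = 221 L, P₂ = 59.2 kPa.
W = nRT ln(V₂/V₁) = 3.59×8.314×438×ln(7.06) = 25600 J.
Work done on the gas = −W_by = -25600 J.

-25600 J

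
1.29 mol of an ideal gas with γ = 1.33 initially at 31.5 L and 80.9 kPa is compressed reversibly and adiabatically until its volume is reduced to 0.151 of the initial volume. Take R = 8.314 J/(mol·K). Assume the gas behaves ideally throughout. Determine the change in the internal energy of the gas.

6690 J

T₁ = P₁V₁/(nR) = 80.9×31.5/(1.29×8.314) = 238 K.
Adiabatic: TV^(γ−1) = const ⇒ T₂ = 238×(6.62)^0.330 = 443 K; PV^γ = const ⇒ P₂ = 1000 kPa.
For an ideal gas ΔU = nCvΔT with Cv = R/(γ−1) = 25.2 J/(mol·K).
ΔU = 1.29×25.2×(443−238) = 6690 J.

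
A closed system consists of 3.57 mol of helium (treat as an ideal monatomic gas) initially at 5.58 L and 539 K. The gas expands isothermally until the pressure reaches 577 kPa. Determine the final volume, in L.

P₁ = nRT₁/V₁ = 3.57×8.314×539/5.58 = 2870 kPa.
Isothermal: T stays 539 K; PV = const ⇒ V₂ = 27.7 L, P₂ = 577 kPa.

27.7 L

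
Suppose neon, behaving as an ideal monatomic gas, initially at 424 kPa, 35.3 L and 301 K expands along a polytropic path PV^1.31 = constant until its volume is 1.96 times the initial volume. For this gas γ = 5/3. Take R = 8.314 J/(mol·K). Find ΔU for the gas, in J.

n = P₁V₁/(RT₁) = 424×35.3/(8.314×301) = 5.98 mol.
Polytropic n=1.31: T₂ = T₁(V₁/V₂)^(n−1) = 301×(0.510)^0.31 = 244 K; P₂ = P₁(V₁/V₂)^n = 176 kPa.
For an ideal gas ΔU = nCvΔT with Cv = (3/2)R = 12.5 J/(mol·K).
ΔU = 5.98×12.5×(244−301) = -4230 J.

-4230 J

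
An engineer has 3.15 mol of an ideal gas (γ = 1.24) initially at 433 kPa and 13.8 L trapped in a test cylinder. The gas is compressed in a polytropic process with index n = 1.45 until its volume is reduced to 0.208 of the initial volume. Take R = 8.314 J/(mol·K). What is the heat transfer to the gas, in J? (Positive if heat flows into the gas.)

11900 J

T₁ = P₁V₁/(nR) = 433×13.8/(3.15×8.314) = 228 K.
Polytropic n=1.45: T₂ = T₁(V₁/V₂)^(n−1) = 228×(4.81)^0.45 = 463 K; P₂ = P₁(V₁/V₂)^n = 4220 kPa.
W = (P₁V₁−P₂V₂)/(n−1) = (433×13.8−4220×2.87)/0.45 = -13600 J.
ΔU = nCvΔT = 3.15×34.6×(463−228) = 25600 J.
Q = ΔU + W = 11900 J.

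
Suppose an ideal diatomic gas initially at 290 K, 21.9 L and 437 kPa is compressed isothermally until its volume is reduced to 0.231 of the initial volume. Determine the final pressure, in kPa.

Isothermal: T stays 290 K; PV = const ⇒ V₂ = 5.06 L, P₂ = 1890 kPa.

1890 kPa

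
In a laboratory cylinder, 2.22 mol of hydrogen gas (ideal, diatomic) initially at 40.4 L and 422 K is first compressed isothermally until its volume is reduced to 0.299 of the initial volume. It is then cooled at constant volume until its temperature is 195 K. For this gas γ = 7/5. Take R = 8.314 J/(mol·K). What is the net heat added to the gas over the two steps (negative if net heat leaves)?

P₁ = nRT₁/V₁ = 2.22×8.314×422/40.4 = 193 kPa.
Step 1 — Isothermal: T stays 422 K; PV = const ⇒ V₂ = 12.1 L, P₂ = 645 kPa.
ΔU = 0 (ideal gas, T constant).
W = nRT ln(V₂/V₁) = 2.22×8.314×422×ln(0.299) = -9400 J.
Q = ΔU + W = -9400 J.
State after step 1: P = 645 kPa, V = 12.1 L, T = 422 K.
Step 2 — Isochoric: V stays 12.1 L; P/T = const ⇒ T₂ = 195 K, P₂ = 298 kPa.
W = 0 (no volume change).
ΔU = nCvΔT = 2.22×20.8×(195−422) = -10500 J.
Q = ΔU = -10500 J.
Net over both steps: W = -9400 J, Q = -19900 J, ΔU = -10500 J.

-19900 J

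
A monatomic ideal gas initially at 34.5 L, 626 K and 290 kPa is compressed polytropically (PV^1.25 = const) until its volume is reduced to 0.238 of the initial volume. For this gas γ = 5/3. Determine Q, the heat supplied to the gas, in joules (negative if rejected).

n = P₁V₁/(RT₁) = 290×34.5/(8.314×626) = 1.92 mol.
Polytropic n=1.25: T₂ = T₁(V₁/V₂)^(n−1) = 626×(4.20)^0.25 = 896 K; P₂ = P₁(V₁/V₂)^n = 1740 kPa.
W = (P₁V₁−P₂V₂)/(n−1) = (290×34.5−1740×8.21)/0.25 = -17300 J.
ΔU = nCvΔT = 1.92×12.5×(896−626) = 6480 J.
Q = ΔU + W = -10800 J.

-10800 J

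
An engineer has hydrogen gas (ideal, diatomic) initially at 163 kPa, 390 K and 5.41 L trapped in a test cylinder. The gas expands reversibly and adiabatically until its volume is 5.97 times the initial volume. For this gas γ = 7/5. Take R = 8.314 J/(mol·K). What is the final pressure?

Adiabatic: TV^(γ−1) = const ⇒ T₂ = 390×(0.168)^0.400 = 191 K; PV^γ = const ⇒ P₂ = 13.4 kPa.

13.4 kPa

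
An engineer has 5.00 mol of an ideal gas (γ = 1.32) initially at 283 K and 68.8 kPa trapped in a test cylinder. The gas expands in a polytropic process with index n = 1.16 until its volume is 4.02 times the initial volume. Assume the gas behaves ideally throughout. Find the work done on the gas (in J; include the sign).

V₁ = nRT₁/P₁ = 5.00×8.314×283/68.8 = 171 L.
Polytropic n=1.16: T₂ = T₁(V₁/V₂)^(n−1) = 283×(0.249)^0.16 = 227 K; P₂ = P₁(V₁/V₂)^n = 13.7 kPa.
W = (P₁V₁−P₂V₂)/(n−1) = (68.8×171−13.7×687)/0.16 = 14700 J.
Work done on the gas = −W_by = -14700 J.

-14700 J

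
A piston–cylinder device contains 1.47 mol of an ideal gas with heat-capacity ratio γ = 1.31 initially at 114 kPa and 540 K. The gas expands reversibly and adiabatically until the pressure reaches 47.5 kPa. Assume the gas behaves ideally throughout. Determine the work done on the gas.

V₁ = nRT₁/P₁ = 1.47×8.314×540/114 = 57.9 L.
Adiabatic: T₂/T₁ = (P₂/P₁)^((γ−1)/γ) ⇒ T₂ = 540×(0.417)^0.237 = 439 K; V₂ = 113 L.
ΔU = nCvΔT = 1.47×26.8×(439−540) = -3980 J.
Q = 0 for an adiabatic process, so W = −ΔU = 3980 J.
Work done on the gas = −W_by = -3980 J.

-3980 J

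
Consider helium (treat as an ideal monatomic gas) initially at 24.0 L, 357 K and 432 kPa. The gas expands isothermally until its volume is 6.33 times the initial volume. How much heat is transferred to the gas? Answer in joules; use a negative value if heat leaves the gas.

19100 J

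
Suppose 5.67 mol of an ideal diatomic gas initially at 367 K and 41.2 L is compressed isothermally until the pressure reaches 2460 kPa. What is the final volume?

7.03 L

P₁ = nRT₁/V₁ = 5.67×8.314×367/41.2 = 420 kPa.
Isothermal: T stays 367 K; PV = const ⇒ V₂ = 7.03 L, P₂ = 2460 kPa.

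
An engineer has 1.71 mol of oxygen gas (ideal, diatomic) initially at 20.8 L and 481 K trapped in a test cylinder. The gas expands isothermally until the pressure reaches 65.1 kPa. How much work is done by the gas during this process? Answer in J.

11100 J

P₁ = nRT₁/V₁ = 1.71×8.314×481/20.8 = 329 kPa.
Isothermal: T stays 481 K; PV = const ⇒ V₂ = 105 L, P₂ = 65.1 kPa.
W = nRT ln(V₂/V₁) = 1.71×8.314×481×ln(5.05) = 11100 J.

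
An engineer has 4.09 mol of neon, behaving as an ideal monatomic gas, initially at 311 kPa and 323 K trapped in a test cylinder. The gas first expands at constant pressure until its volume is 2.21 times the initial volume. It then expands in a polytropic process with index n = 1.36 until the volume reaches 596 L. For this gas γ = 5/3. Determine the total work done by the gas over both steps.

V₁ = nRT₁/P₁ = 4.09×8.314×323/311 = 35.3 L.
Step 1 — Isobaric: P stays 311 kPa; V/T = const ⇒ T₂ = 714 K, V₂ = 78.0 L.
W = PΔV = 311×(78.0−35.3) kPa·L = 13300 J.
ΔU = nCvΔT = 4.09×12.5×(714−323) = 19900 J.
Q = ΔU + W = nCpΔT = 33200 J.
State after step 1: P = 311 kPa, V = 78.0 L, T = 714 K.
Step 2 — Polytropic n=1.36: T₂ = T₁(V₁/V₂)^(n−1) = 714×(0.131)^0.36 = 343 K; P₂ = P₁(V₁/V₂)^n = 19.6 kPa.
W = (P₁V₁−P₂V₂)/(n−1) = (311×78.0−19.6×596)/0.36 = 35000 J.
ΔU = nCvΔT = 4.09×12.5×(343−714) = -18900 J.
Q = ΔU + W = 16100 J.
Net over both steps: W = 48300 J, Q = 49300 J, ΔU = 1040 J.

48300 J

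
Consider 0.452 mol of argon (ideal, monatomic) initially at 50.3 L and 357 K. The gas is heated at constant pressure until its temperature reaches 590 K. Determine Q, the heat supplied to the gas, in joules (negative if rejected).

2190 J

P₁ = nRT₁/V₁ = 0.452×8.314×357/50.3 = 26.7 kPa.
Isobaric: P stays 26.7 kPa; V/T = const ⇒ T₂ = 590 K, V₂ = 83.1 L.
W = PΔV = 26.7×(83.1−50.3) kPa·L = 876 J.
ΔU = nCvΔT = 0.452×12.5×(590−357) = 1310 J.
Q = ΔU + W = nCpΔT = 2190 J.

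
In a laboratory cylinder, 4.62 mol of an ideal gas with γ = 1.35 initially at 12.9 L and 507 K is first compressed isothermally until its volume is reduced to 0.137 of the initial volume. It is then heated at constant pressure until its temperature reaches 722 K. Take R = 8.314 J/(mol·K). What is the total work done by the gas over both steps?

P₁ = nRT₁/V₁ = 4.62×8.314×507/12.9 = 1510 kPa.
Step 1 — Isothermal: T stays 507 K; PV = const ⇒ V₂ = 1.77 L, P₂ = 11000 kPa.
ΔU = 0 (ideal gas, T constant).
W = nRT ln(V₂/V₁) = 4.62×8.314×507×ln(0.137) = -38700 J.
Q = ΔU + W = -38700 J.
State after step 1: P = 11000 kPa, V = 1.77 L, T = 507 K.
Step 2 — Isobaric: P stays 11000 kPa; V/T = const ⇒ T₂ = 722 K, V₂ = 2.52 L.
W = PΔV = 11000×(2.52−1.77) kPa·L = 8260 J.
ΔU = nCvΔT = 4.62×23.8×(722−507) = 23600 J.
Q = ΔU + W = nCpΔT = 31900 J.
Net over both steps: W = -30500 J, Q = -6860 J, ΔU = 23600 J.

-30500 J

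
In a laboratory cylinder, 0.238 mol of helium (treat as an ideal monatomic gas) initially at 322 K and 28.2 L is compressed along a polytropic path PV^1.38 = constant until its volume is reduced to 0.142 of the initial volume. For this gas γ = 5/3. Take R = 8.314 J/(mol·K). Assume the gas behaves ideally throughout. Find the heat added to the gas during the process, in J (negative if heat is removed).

-793 J

P₁ = nRT₁/V₁ = 0.238×8.314×322/28.2 = 22.6 kPa.
Polytropic n=1.38: T₂ = T₁(V₁/V₂)^(n−1) = 322×(7.04)^0.38 = 676 K; P₂ = P₁(V₁/V₂)^n = 334 kPa.
W = (P₁V₁−P₂V₂)/(n−1) = (22.6×28.2−334×4.00)/0.38 = -1840 J.
ΔU = nCvΔT = 0.238×12.5×(676−322) = 1050 J.
Q = ΔU + W = -793 J.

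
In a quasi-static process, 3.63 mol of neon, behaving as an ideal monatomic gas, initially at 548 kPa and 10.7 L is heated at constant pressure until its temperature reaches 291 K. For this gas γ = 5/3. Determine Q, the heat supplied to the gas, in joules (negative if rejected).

T₁ = P₁V₁/(nR) = 548×10.7/(3.63×8.314) = 194 K.
Isobaric: P stays 548 kPa; V/T = const ⇒ T₂ = 291 K, V₂ = 16.0 L.
W = PΔV = 548×(16.0−10.7) kPa·L = 2920 J.
ΔU = nCvΔT = 3.63×12.5×(291−194) = 4380 J.
Q = ΔU + W = nCpΔT = 7300 J.

7300 J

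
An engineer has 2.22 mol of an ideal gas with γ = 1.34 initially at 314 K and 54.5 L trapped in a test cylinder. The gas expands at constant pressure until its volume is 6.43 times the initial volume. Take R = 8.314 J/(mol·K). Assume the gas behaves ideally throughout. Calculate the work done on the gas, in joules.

P₁ = nRT₁/V₁ = 2.22×8.314×314/54.5 = 106 kPa.
Isobaric: P stays 106 kPa; V/T = const ⇒ T₂ = 2020 K, V₂ = 350 L.
W = PΔV = 106×(350−54.5) kPa·L = 31500 J.
Work done on the gas = −W_by = -31500 J.

-31500 J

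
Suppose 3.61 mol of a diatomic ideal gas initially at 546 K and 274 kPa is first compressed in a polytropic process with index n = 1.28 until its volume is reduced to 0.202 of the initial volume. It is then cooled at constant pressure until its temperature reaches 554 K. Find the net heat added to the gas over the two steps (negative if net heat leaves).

-41500 J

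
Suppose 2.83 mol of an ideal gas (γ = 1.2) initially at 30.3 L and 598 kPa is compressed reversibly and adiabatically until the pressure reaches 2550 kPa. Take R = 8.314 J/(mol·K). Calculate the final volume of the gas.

9.05 L

T₁ = P₁V₁/(nR) = 598×30.3/(2.83×8.314) = 770 K.
Adiabatic: T₂/T₁ = (P₂/P₁)^((γ−1)/γ) ⇒ T₂ = 770×(4.26)^0.167 = 981 K; V₂ = 9.05 L.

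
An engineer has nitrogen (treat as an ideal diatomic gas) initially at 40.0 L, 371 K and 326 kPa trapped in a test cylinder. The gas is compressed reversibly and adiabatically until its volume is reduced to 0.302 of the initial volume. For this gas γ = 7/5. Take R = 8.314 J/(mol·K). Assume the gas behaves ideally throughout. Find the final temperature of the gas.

Adiabatic: TV^(γ−1) = const ⇒ T₂ = 371×(3.31)^0.400 = 599 K; PV^γ = const ⇒ P₂ = 1740 kPa.

599 K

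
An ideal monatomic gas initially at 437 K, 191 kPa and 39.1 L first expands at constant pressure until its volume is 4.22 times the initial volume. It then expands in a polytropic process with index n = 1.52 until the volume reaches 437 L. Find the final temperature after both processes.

1110 K

n = P₁V₁/(RT₁) = 191×39.1/(8.314×437) = 2.06 mol.
Step 1 — Isobaric: P stays 191 kPa; V/T = const ⇒ T₂ = 1840 K, V₂ = 165 L.
W = PΔV = 191×(165−39.1) kPa·L = 24000 J.
ΔU = nCvΔT = 2.06×12.5×(1840−437) = 36100 J.
Q = ΔU + W = nCpΔT = 60100 J.
State after step 1: P = 191 kPa, V = 165 L, T = 1840 K.
Step 2 — Polytropic n=1.52: T₂ = T₁(V₁/V₂)^(n−1) = 1840×(0.378)^0.52 = 1110 K; P₂ = P₁(V₁/V₂)^n = 43.5 kPa.
W = (P₁V₁−P₂V₂)/(n−1) = (191×165−43.5×437)/0.52 = 24100 J.
ΔU = nCvΔT = 2.06×12.5×(1110−1840) = -18800 J.
Q = ΔU + W = 5300 J.
Net over both steps: W = 48100 J, Q = 65400 J, ΔU = 17300 J.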